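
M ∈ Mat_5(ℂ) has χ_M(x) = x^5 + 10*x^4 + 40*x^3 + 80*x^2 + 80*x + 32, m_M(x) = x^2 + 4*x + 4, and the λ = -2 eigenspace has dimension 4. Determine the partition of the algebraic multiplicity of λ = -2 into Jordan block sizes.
Block sizes for λ = -2: [2, 1, 1, 1]

Step 1 — from the characteristic polynomial, algebraic multiplicity of λ = -2 is 5. From dim ker(M − (-2)·I) = 4, there are exactly 4 Jordan blocks for λ = -2.
Step 2 — from the minimal polynomial, the factor (x + 2)^2 tells us the largest block for λ = -2 has size 2.
Step 3 — with total size 5, 4 blocks, and largest block 2, the block sizes (in nonincreasing order) are [2, 1, 1, 1].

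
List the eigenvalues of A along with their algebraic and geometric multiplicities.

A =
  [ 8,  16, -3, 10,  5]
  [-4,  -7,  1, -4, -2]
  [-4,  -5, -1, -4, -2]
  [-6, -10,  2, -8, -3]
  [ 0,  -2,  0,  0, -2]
λ = -2: alg = 5, geom = 2

Step 1 — factor the characteristic polynomial to read off the algebraic multiplicities:
  χ_A(x) = (x + 2)^5

Step 2 — compute geometric multiplicities via the rank-nullity identity g(λ) = n − rank(A − λI):
  rank(A − (-2)·I) = 3, so dim ker(A − (-2)·I) = n − 3 = 2

Summary:
  λ = -2: algebraic multiplicity = 5, geometric multiplicity = 2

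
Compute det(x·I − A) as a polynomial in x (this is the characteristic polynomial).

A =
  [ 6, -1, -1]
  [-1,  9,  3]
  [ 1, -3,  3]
x^3 - 18*x^2 + 108*x - 216

Expanding det(x·I − A) (e.g. by cofactor expansion or by noting that A is similar to its Jordan form J, which has the same characteristic polynomial as A) gives
  χ_A(x) = x^3 - 18*x^2 + 108*x - 216
which factors as (x - 6)^3. The eigenvalues (with algebraic multiplicities) are λ = 6 with multiplicity 3.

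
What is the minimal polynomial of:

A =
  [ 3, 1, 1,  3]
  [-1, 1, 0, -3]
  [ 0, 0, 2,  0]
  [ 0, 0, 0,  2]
x^3 - 6*x^2 + 12*x - 8

The characteristic polynomial is χ_A(x) = (x - 2)^4, so the eigenvalues are known. The minimal polynomial is
  m_A(x) = Π_λ (x − λ)^{k_λ}
where k_λ is the size of the *largest* Jordan block for λ (equivalently, the smallest k with (A − λI)^k v = 0 for every generalised eigenvector v of λ).

  λ = 2: largest Jordan block has size 3, contributing (x − 2)^3

So m_A(x) = (x - 2)^3 = x^3 - 6*x^2 + 12*x - 8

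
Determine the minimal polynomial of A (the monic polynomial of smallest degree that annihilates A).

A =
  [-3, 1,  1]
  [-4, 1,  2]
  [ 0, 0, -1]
x^2 + 2*x + 1

The characteristic polynomial is χ_A(x) = (x + 1)^3, so the eigenvalues are known. The minimal polynomial is
  m_A(x) = Π_λ (x − λ)^{k_λ}
where k_λ is the size of the *largest* Jordan block for λ (equivalently, the smallest k with (A − λI)^k v = 0 for every generalised eigenvector v of λ).

  λ = -1: largest Jordan block has size 2, contributing (x + 1)^2

So m_A(x) = (x + 1)^2 = x^2 + 2*x + 1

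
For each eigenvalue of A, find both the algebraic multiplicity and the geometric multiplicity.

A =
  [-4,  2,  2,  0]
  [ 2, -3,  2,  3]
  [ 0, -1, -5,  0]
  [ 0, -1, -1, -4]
λ = -4: alg = 4, geom = 2

Step 1 — factor the characteristic polynomial to read off the algebraic multiplicities:
  χ_A(x) = (x + 4)^4

Step 2 — compute geometric multiplicities via the rank-nullity identity g(λ) = n − rank(A − λI):
  rank(A − (-4)·I) = 2, so dim ker(A − (-4)·I) = n − 2 = 2

Summary:
  λ = -4: algebraic multiplicity = 4, geometric multiplicity = 2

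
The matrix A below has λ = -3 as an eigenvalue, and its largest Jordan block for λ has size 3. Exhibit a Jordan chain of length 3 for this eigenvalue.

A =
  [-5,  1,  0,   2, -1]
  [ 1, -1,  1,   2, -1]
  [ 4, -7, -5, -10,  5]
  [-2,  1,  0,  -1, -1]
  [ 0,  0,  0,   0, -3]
A Jordan chain for λ = -3 of length 3:
v_1 = (1, 0, -3, 1, 0)ᵀ
v_2 = (-2, 1, 4, -2, 0)ᵀ
v_3 = (1, 0, 0, 0, 0)ᵀ

Let N = A − (-3)·I. We want v_3 with N^3 v_3 = 0 but N^2 v_3 ≠ 0; then v_{j-1} := N · v_j for j = 3, …, 2.

Pick v_3 = (1, 0, 0, 0, 0)ᵀ.
Then v_2 = N · v_3 = (-2, 1, 4, -2, 0)ᵀ.
Then v_1 = N · v_2 = (1, 0, -3, 1, 0)ᵀ.

Sanity check: (A − (-3)·I) v_1 = (0, 0, 0, 0, 0)ᵀ = 0. ✓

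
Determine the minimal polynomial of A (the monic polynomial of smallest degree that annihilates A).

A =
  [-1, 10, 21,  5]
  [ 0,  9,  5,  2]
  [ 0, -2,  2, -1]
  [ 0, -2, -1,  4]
x^4 - 14*x^3 + 60*x^2 - 50*x - 125

The characteristic polynomial is χ_A(x) = (x - 5)^3*(x + 1), so the eigenvalues are known. The minimal polynomial is
  m_A(x) = Π_λ (x − λ)^{k_λ}
where k_λ is the size of the *largest* Jordan block for λ (equivalently, the smallest k with (A − λI)^k v = 0 for every generalised eigenvector v of λ).

  λ = -1: largest Jordan block has size 1, contributing (x + 1)
  λ = 5: largest Jordan block has size 3, contributing (x − 5)^3

So m_A(x) = (x - 5)^3*(x + 1) = x^4 - 14*x^3 + 60*x^2 - 50*x - 125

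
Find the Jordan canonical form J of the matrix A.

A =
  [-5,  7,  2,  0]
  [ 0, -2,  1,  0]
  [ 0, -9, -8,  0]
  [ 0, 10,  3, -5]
J_3(-5) ⊕ J_1(-5)

The characteristic polynomial is
  det(x·I − A) = x^4 + 20*x^3 + 150*x^2 + 500*x + 625 = (x + 5)^4

Eigenvalues and multiplicities (the geometric multiplicity of λ is n − rank(A − λI), which equals the number of Jordan blocks for λ):
  λ = -5: algebraic multiplicity = 4, geometric multiplicity = 2

Determining the block sizes for each eigenvalue:
  λ = -5: with am = 4 and gm = 2, the partition is not yet determined (e.g. several partitions of 4 into 2 parts exist). Let N = A − (-5)·I. Computing rank(N^1) = 2, rank(N^2) = 1, rank(N^3) = 0; the number of blocks of size ≥ j is rank(N^{j−1}) − rank(N^j), giving [2, 1, 1]. So we have 1 block(s) of size 3, 1 block(s) of size 1 → block sizes [3, 1]

Assembling the blocks gives a Jordan form
J =
  [-5,  1,  0,  0]
  [ 0, -5,  1,  0]
  [ 0,  0, -5,  0]
  [ 0,  0,  0, -5]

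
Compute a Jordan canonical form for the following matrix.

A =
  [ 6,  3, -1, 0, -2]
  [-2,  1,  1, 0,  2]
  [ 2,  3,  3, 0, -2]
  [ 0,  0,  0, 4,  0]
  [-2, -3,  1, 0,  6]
J_2(4) ⊕ J_1(4) ⊕ J_1(4) ⊕ J_1(4)

The characteristic polynomial is
  det(x·I − A) = x^5 - 20*x^4 + 160*x^3 - 640*x^2 + 1280*x - 1024 = (x - 4)^5

Eigenvalues and multiplicities (the geometric multiplicity of λ is n − rank(A − λI), which equals the number of Jordan blocks for λ):
  λ = 4: algebraic multiplicity = 5, geometric multiplicity = 4

Determining the block sizes for each eigenvalue:
  λ = 4: 4 blocks summing to 5 forces exactly one block of size 2 and the rest size 1 → block sizes [2, 1, 1, 1]

Assembling the blocks gives a Jordan form
J =
  [4, 1, 0, 0, 0]
  [0, 4, 0, 0, 0]
  [0, 0, 4, 0, 0]
  [0, 0, 0, 4, 0]
  [0, 0, 0, 0, 4]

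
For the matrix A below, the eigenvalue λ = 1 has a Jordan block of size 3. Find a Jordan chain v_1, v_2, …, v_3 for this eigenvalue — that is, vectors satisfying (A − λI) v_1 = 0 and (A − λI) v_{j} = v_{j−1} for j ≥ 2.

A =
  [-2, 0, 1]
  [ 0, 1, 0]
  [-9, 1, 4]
A Jordan chain for λ = 1 of length 3:
v_1 = (1, 0, 3)ᵀ
v_2 = (0, 0, 1)ᵀ
v_3 = (0, 1, 0)ᵀ

Let N = A − (1)·I. We want v_3 with N^3 v_3 = 0 but N^2 v_3 ≠ 0; then v_{j-1} := N · v_j for j = 3, …, 2.

Pick v_3 = (0, 1, 0)ᵀ.
Then v_2 = N · v_3 = (0, 0, 1)ᵀ.
Then v_1 = N · v_2 = (1, 0, 3)ᵀ.

Sanity check: (A − (1)·I) v_1 = (0, 0, 0)ᵀ = 0. ✓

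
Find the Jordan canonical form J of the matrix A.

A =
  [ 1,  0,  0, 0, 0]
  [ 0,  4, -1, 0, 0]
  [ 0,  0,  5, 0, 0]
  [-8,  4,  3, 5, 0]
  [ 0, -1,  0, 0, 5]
J_1(1) ⊕ J_1(4) ⊕ J_2(5) ⊕ J_1(5)

The characteristic polynomial is
  det(x·I − A) = x^5 - 20*x^4 + 154*x^3 - 560*x^2 + 925*x - 500 = (x - 5)^3*(x - 4)*(x - 1)

Eigenvalues and multiplicities (the geometric multiplicity of λ is n − rank(A − λI), which equals the number of Jordan blocks for λ):
  λ = 1: algebraic multiplicity = 1, geometric multiplicity = 1
  λ = 4: algebraic multiplicity = 1, geometric multiplicity = 1
  λ = 5: algebraic multiplicity = 3, geometric multiplicity = 2

Determining the block sizes for each eigenvalue:
  λ = 1: one block (gm = 1), so the single block has size am = 1 → block sizes [1]
  λ = 4: one block (gm = 1), so the single block has size am = 1 → block sizes [1]
  λ = 5: 2 blocks summing to 3 forces exactly one block of size 2 and the rest size 1 → block sizes [2, 1]

Assembling the blocks gives a Jordan form
J =
  [1, 0, 0, 0, 0]
  [0, 4, 0, 0, 0]
  [0, 0, 5, 1, 0]
  [0, 0, 0, 5, 0]
  [0, 0, 0, 0, 5]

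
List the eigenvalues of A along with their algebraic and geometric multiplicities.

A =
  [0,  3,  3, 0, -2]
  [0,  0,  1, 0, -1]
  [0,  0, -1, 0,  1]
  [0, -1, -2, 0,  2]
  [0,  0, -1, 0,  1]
λ = 0: alg = 5, geom = 2

Step 1 — factor the characteristic polynomial to read off the algebraic multiplicities:
  χ_A(x) = x^5

Step 2 — compute geometric multiplicities via the rank-nullity identity g(λ) = n − rank(A − λI):
  rank(A − (0)·I) = 3, so dim ker(A − (0)·I) = n − 3 = 2

Summary:
  λ = 0: algebraic multiplicity = 5, geometric multiplicity = 2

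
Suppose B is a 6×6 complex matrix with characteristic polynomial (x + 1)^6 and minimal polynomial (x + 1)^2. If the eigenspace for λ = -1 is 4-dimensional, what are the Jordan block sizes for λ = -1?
Block sizes for λ = -1: [2, 2, 1, 1]

Step 1 — from the characteristic polynomial, algebraic multiplicity of λ = -1 is 6. From dim ker(B − (-1)·I) = 4, there are exactly 4 Jordan blocks for λ = -1.
Step 2 — from the minimal polynomial, the factor (x + 1)^2 tells us the largest block for λ = -1 has size 2.
Step 3 — with total size 6, 4 blocks, and largest block 2, the block sizes (in nonincreasing order) are [2, 2, 1, 1].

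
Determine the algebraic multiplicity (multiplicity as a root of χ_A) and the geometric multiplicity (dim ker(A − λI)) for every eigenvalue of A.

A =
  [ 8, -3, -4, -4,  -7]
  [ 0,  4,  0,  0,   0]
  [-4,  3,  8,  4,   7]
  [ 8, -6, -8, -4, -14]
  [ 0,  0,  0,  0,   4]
λ = 4: alg = 5, geom = 4

Step 1 — factor the characteristic polynomial to read off the algebraic multiplicities:
  χ_A(x) = (x - 4)^5

Step 2 — compute geometric multiplicities via the rank-nullity identity g(λ) = n − rank(A − λI):
  rank(A − (4)·I) = 1, so dim ker(A − (4)·I) = n − 1 = 4

Summary:
  λ = 4: algebraic multiplicity = 5, geometric multiplicity = 4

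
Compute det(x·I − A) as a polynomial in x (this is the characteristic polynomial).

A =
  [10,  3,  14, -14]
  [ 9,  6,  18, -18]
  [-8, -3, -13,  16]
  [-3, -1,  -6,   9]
x^4 - 12*x^3 + 54*x^2 - 108*x + 81

Expanding det(x·I − A) (e.g. by cofactor expansion or by noting that A is similar to its Jordan form J, which has the same characteristic polynomial as A) gives
  χ_A(x) = x^4 - 12*x^3 + 54*x^2 - 108*x + 81
which factors as (x - 3)^4. The eigenvalues (with algebraic multiplicities) are λ = 3 with multiplicity 4.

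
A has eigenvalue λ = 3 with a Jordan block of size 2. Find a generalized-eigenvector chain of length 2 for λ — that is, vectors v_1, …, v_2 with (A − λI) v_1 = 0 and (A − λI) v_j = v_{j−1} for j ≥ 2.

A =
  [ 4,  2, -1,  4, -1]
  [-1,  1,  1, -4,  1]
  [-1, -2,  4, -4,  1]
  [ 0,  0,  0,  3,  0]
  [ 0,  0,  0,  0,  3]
A Jordan chain for λ = 3 of length 2:
v_1 = (1, -1, -1, 0, 0)ᵀ
v_2 = (1, 0, 0, 0, 0)ᵀ

Let N = A − (3)·I. We want v_2 with N^2 v_2 = 0 but N^1 v_2 ≠ 0; then v_{j-1} := N · v_j for j = 2, …, 2.

Pick v_2 = (1, 0, 0, 0, 0)ᵀ.
Then v_1 = N · v_2 = (1, -1, -1, 0, 0)ᵀ.

Sanity check: (A − (3)·I) v_1 = (0, 0, 0, 0, 0)ᵀ = 0. ✓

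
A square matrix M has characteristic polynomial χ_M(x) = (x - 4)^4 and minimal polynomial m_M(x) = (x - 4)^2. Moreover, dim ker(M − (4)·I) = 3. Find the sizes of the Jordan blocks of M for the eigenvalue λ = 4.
Block sizes for λ = 4: [2, 1, 1]

Step 1 — from the characteristic polynomial, algebraic multiplicity of λ = 4 is 4. From dim ker(M − (4)·I) = 3, there are exactly 3 Jordan blocks for λ = 4.
Step 2 — from the minimal polynomial, the factor (x − 4)^2 tells us the largest block for λ = 4 has size 2.
Step 3 — with total size 4, 3 blocks, and largest block 2, the block sizes (in nonincreasing order) are [2, 1, 1].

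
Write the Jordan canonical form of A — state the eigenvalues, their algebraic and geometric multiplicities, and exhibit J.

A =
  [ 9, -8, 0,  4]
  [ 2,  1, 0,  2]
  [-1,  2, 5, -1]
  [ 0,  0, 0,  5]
J_2(5) ⊕ J_1(5) ⊕ J_1(5)

The characteristic polynomial is
  det(x·I − A) = x^4 - 20*x^3 + 150*x^2 - 500*x + 625 = (x - 5)^4

Eigenvalues and multiplicities (the geometric multiplicity of λ is n − rank(A − λI), which equals the number of Jordan blocks for λ):
  λ = 5: algebraic multiplicity = 4, geometric multiplicity = 3

Determining the block sizes for each eigenvalue:
  λ = 5: 3 blocks summing to 4 forces exactly one block of size 2 and the rest size 1 → block sizes [2, 1, 1]

Assembling the blocks gives a Jordan form
J =
  [5, 1, 0, 0]
  [0, 5, 0, 0]
  [0, 0, 5, 0]
  [0, 0, 0, 5]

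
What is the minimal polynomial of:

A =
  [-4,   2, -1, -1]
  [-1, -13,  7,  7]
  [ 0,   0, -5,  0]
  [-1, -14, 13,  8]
x^3 + 9*x^2 + 15*x - 25

The characteristic polynomial is χ_A(x) = (x - 1)*(x + 5)^3, so the eigenvalues are known. The minimal polynomial is
  m_A(x) = Π_λ (x − λ)^{k_λ}
where k_λ is the size of the *largest* Jordan block for λ (equivalently, the smallest k with (A − λI)^k v = 0 for every generalised eigenvector v of λ).

  λ = -5: largest Jordan block has size 2, contributing (x + 5)^2
  λ = 1: largest Jordan block has size 1, contributing (x − 1)

So m_A(x) = (x - 1)*(x + 5)^2 = x^3 + 9*x^2 + 15*x - 25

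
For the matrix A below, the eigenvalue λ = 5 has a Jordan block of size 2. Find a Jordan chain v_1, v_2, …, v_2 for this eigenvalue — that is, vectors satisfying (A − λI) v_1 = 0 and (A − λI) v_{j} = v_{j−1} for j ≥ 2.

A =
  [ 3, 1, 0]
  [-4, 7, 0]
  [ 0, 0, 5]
A Jordan chain for λ = 5 of length 2:
v_1 = (-2, -4, 0)ᵀ
v_2 = (1, 0, 0)ᵀ

Let N = A − (5)·I. We want v_2 with N^2 v_2 = 0 but N^1 v_2 ≠ 0; then v_{j-1} := N · v_j for j = 2, …, 2.

Pick v_2 = (1, 0, 0)ᵀ.
Then v_1 = N · v_2 = (-2, -4, 0)ᵀ.

Sanity check: (A − (5)·I) v_1 = (0, 0, 0)ᵀ = 0. ✓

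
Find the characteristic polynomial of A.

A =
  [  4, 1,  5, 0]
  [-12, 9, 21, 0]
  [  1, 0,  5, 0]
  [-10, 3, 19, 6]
x^4 - 24*x^3 + 216*x^2 - 864*x + 1296

Expanding det(x·I − A) (e.g. by cofactor expansion or by noting that A is similar to its Jordan form J, which has the same characteristic polynomial as A) gives
  χ_A(x) = x^4 - 24*x^3 + 216*x^2 - 864*x + 1296
which factors as (x - 6)^4. The eigenvalues (with algebraic multiplicities) are λ = 6 with multiplicity 4.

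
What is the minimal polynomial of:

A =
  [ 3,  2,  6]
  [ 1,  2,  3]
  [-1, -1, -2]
x^2 - 2*x + 1

The characteristic polynomial is χ_A(x) = (x - 1)^3, so the eigenvalues are known. The minimal polynomial is
  m_A(x) = Π_λ (x − λ)^{k_λ}
where k_λ is the size of the *largest* Jordan block for λ (equivalently, the smallest k with (A − λI)^k v = 0 for every generalised eigenvector v of λ).

  λ = 1: largest Jordan block has size 2, contributing (x − 1)^2

So m_A(x) = (x - 1)^2 = x^2 - 2*x + 1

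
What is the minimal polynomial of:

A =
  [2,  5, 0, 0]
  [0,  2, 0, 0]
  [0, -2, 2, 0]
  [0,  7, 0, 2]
x^2 - 4*x + 4

The characteristic polynomial is χ_A(x) = (x - 2)^4, so the eigenvalues are known. The minimal polynomial is
  m_A(x) = Π_λ (x − λ)^{k_λ}
where k_λ is the size of the *largest* Jordan block for λ (equivalently, the smallest k with (A − λI)^k v = 0 for every generalised eigenvector v of λ).

  λ = 2: largest Jordan block has size 2, contributing (x − 2)^2

So m_A(x) = (x - 2)^2 = x^2 - 4*x + 4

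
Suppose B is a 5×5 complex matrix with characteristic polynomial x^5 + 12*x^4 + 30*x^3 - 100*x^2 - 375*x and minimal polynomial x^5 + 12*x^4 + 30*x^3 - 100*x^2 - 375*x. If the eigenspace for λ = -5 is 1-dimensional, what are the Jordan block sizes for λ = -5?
Block sizes for λ = -5: [3]

Step 1 — from the characteristic polynomial, algebraic multiplicity of λ = -5 is 3. From dim ker(B − (-5)·I) = 1, there are exactly 1 Jordan blocks for λ = -5.
Step 2 — from the minimal polynomial, the factor (x + 5)^3 tells us the largest block for λ = -5 has size 3.
Step 3 — with total size 3, 1 blocks, and largest block 3, the block sizes (in nonincreasing order) are [3].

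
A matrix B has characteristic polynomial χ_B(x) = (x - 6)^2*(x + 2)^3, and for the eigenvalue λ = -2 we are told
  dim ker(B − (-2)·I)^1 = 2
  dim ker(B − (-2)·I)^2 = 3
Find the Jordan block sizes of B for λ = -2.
Block sizes for λ = -2: [2, 1]

From the dimensions of kernels of powers, the number of Jordan blocks of size at least j is d_j − d_{j−1} where d_j = dim ker(N^j) (with d_0 = 0). Computing the differences gives [2, 1].
The number of blocks of size exactly k is (#blocks of size ≥ k) − (#blocks of size ≥ k + 1), so the partition is: 1 block(s) of size 1, 1 block(s) of size 2.
In nonincreasing order the block sizes are [2, 1].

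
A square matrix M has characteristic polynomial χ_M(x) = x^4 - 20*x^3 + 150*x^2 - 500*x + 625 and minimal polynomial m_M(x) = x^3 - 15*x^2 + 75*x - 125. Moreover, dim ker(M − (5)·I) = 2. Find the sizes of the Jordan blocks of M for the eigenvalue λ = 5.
Block sizes for λ = 5: [3, 1]

Step 1 — from the characteristic polynomial, algebraic multiplicity of λ = 5 is 4. From dim ker(M − (5)·I) = 2, there are exactly 2 Jordan blocks for λ = 5.
Step 2 — from the minimal polynomial, the factor (x − 5)^3 tells us the largest block for λ = 5 has size 3.
Step 3 — with total size 4, 2 blocks, and largest block 3, the block sizes (in nonincreasing order) are [3, 1].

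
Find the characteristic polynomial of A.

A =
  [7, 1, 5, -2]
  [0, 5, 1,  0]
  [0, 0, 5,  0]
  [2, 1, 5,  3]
x^4 - 20*x^3 + 150*x^2 - 500*x + 625

Expanding det(x·I − A) (e.g. by cofactor expansion or by noting that A is similar to its Jordan form J, which has the same characteristic polynomial as A) gives
  χ_A(x) = x^4 - 20*x^3 + 150*x^2 - 500*x + 625
which factors as (x - 5)^4. The eigenvalues (with algebraic multiplicities) are λ = 5 with multiplicity 4.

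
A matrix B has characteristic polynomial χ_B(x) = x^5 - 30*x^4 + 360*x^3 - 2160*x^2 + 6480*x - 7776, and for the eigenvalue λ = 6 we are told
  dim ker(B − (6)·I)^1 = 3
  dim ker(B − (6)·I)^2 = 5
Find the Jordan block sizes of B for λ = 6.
Block sizes for λ = 6: [2, 2, 1]

From the dimensions of kernels of powers, the number of Jordan blocks of size at least j is d_j − d_{j−1} where d_j = dim ker(N^j) (with d_0 = 0). Computing the differences gives [3, 2].
The number of blocks of size exactly k is (#blocks of size ≥ k) − (#blocks of size ≥ k + 1), so the partition is: 1 block(s) of size 1, 2 block(s) of size 2.
In nonincreasing order the block sizes are [2, 2, 1].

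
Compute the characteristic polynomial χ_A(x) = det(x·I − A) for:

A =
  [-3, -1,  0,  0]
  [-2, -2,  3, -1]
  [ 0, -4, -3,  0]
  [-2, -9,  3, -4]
x^4 + 12*x^3 + 54*x^2 + 108*x + 81

Expanding det(x·I − A) (e.g. by cofactor expansion or by noting that A is similar to its Jordan form J, which has the same characteristic polynomial as A) gives
  χ_A(x) = x^4 + 12*x^3 + 54*x^2 + 108*x + 81
which factors as (x + 3)^4. The eigenvalues (with algebraic multiplicities) are λ = -3 with multiplicity 4.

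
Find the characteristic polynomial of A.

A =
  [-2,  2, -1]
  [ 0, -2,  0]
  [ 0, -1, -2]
x^3 + 6*x^2 + 12*x + 8

Expanding det(x·I − A) (e.g. by cofactor expansion or by noting that A is similar to its Jordan form J, which has the same characteristic polynomial as A) gives
  χ_A(x) = x^3 + 6*x^2 + 12*x + 8
which factors as (x + 2)^3. The eigenvalues (with algebraic multiplicities) are λ = -2 with multiplicity 3.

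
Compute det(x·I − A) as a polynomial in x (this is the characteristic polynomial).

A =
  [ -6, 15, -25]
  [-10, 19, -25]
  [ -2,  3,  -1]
x^3 - 12*x^2 + 48*x - 64

Expanding det(x·I − A) (e.g. by cofactor expansion or by noting that A is similar to its Jordan form J, which has the same characteristic polynomial as A) gives
  χ_A(x) = x^3 - 12*x^2 + 48*x - 64
which factors as (x - 4)^3. The eigenvalues (with algebraic multiplicities) are λ = 4 with multiplicity 3.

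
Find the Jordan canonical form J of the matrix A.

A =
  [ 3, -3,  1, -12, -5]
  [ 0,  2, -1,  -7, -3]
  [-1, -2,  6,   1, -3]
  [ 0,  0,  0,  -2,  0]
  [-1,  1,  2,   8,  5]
J_1(-2) ⊕ J_2(3) ⊕ J_2(5)

The characteristic polynomial is
  det(x·I − A) = x^5 - 14*x^4 + 62*x^3 - 52*x^2 - 255*x + 450 = (x - 5)^2*(x - 3)^2*(x + 2)

Eigenvalues and multiplicities (the geometric multiplicity of λ is n − rank(A − λI), which equals the number of Jordan blocks for λ):
  λ = -2: algebraic multiplicity = 1, geometric multiplicity = 1
  λ = 3: algebraic multiplicity = 2, geometric multiplicity = 1
  λ = 5: algebraic multiplicity = 2, geometric multiplicity = 1

Determining the block sizes for each eigenvalue:
  λ = -2: one block (gm = 1), so the single block has size am = 1 → block sizes [1]
  λ = 3: one block (gm = 1), so the single block has size am = 2 → block sizes [2]
  λ = 5: one block (gm = 1), so the single block has size am = 2 → block sizes [2]

Assembling the blocks gives a Jordan form
J =
  [-2, 0, 0, 0, 0]
  [ 0, 3, 1, 0, 0]
  [ 0, 0, 3, 0, 0]
  [ 0, 0, 0, 5, 1]
  [ 0, 0, 0, 0, 5]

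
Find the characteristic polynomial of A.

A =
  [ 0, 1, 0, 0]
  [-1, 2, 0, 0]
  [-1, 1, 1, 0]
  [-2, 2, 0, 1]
x^4 - 4*x^3 + 6*x^2 - 4*x + 1

Expanding det(x·I − A) (e.g. by cofactor expansion or by noting that A is similar to its Jordan form J, which has the same characteristic polynomial as A) gives
  χ_A(x) = x^4 - 4*x^3 + 6*x^2 - 4*x + 1
which factors as (x - 1)^4. The eigenvalues (with algebraic multiplicities) are λ = 1 with multiplicity 4.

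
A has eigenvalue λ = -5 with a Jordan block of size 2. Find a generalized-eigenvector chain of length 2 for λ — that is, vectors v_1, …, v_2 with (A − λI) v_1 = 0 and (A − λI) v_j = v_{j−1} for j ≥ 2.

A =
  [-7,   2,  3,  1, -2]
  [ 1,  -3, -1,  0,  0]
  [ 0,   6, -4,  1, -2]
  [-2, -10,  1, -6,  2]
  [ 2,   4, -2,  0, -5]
A Jordan chain for λ = -5 of length 2:
v_1 = (-2, 1, 0, -2, 2)ᵀ
v_2 = (1, 0, 0, 0, 0)ᵀ

Let N = A − (-5)·I. We want v_2 with N^2 v_2 = 0 but N^1 v_2 ≠ 0; then v_{j-1} := N · v_j for j = 2, …, 2.

Pick v_2 = (1, 0, 0, 0, 0)ᵀ.
Then v_1 = N · v_2 = (-2, 1, 0, -2, 2)ᵀ.

Sanity check: (A − (-5)·I) v_1 = (0, 0, 0, 0, 0)ᵀ = 0. ✓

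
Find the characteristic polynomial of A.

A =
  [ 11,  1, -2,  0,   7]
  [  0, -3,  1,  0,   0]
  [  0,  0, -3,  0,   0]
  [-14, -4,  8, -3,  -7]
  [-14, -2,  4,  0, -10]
x^5 + 8*x^4 + 6*x^3 - 108*x^2 - 351*x - 324

Expanding det(x·I − A) (e.g. by cofactor expansion or by noting that A is similar to its Jordan form J, which has the same characteristic polynomial as A) gives
  χ_A(x) = x^5 + 8*x^4 + 6*x^3 - 108*x^2 - 351*x - 324
which factors as (x - 4)*(x + 3)^4. The eigenvalues (with algebraic multiplicities) are λ = -3 with multiplicity 4, λ = 4 with multiplicity 1.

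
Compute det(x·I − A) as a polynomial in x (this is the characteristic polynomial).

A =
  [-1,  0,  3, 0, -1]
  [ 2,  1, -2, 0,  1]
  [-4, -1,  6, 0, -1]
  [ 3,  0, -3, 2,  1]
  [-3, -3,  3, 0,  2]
x^5 - 10*x^4 + 40*x^3 - 80*x^2 + 80*x - 32

Expanding det(x·I − A) (e.g. by cofactor expansion or by noting that A is similar to its Jordan form J, which has the same characteristic polynomial as A) gives
  χ_A(x) = x^5 - 10*x^4 + 40*x^3 - 80*x^2 + 80*x - 32
which factors as (x - 2)^5. The eigenvalues (with algebraic multiplicities) are λ = 2 with multiplicity 5.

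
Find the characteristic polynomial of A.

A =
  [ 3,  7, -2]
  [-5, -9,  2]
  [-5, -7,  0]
x^3 + 6*x^2 + 12*x + 8

Expanding det(x·I − A) (e.g. by cofactor expansion or by noting that A is similar to its Jordan form J, which has the same characteristic polynomial as A) gives
  χ_A(x) = x^3 + 6*x^2 + 12*x + 8
which factors as (x + 2)^3. The eigenvalues (with algebraic multiplicities) are λ = -2 with multiplicity 3.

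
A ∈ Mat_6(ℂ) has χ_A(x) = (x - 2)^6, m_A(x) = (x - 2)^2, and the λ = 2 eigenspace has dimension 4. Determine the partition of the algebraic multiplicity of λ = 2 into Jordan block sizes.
Block sizes for λ = 2: [2, 2, 1, 1]

Step 1 — from the characteristic polynomial, algebraic multiplicity of λ = 2 is 6. From dim ker(A − (2)·I) = 4, there are exactly 4 Jordan blocks for λ = 2.
Step 2 — from the minimal polynomial, the factor (x − 2)^2 tells us the largest block for λ = 2 has size 2.
Step 3 — with total size 6, 4 blocks, and largest block 2, the block sizes (in nonincreasing order) are [2, 2, 1, 1].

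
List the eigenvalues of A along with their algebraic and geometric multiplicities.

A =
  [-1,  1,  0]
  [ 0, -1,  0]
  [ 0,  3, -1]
λ = -1: alg = 3, geom = 2

Step 1 — factor the characteristic polynomial to read off the algebraic multiplicities:
  χ_A(x) = (x + 1)^3

Step 2 — compute geometric multiplicities via the rank-nullity identity g(λ) = n − rank(A − λI):
  rank(A − (-1)·I) = 1, so dim ker(A − (-1)·I) = n − 1 = 2

Summary:
  λ = -1: algebraic multiplicity = 3, geometric multiplicity = 2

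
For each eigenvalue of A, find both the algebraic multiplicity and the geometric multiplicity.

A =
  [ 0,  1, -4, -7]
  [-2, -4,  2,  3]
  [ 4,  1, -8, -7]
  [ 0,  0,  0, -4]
λ = -4: alg = 4, geom = 2

Step 1 — factor the characteristic polynomial to read off the algebraic multiplicities:
  χ_A(x) = (x + 4)^4

Step 2 — compute geometric multiplicities via the rank-nullity identity g(λ) = n − rank(A − λI):
  rank(A − (-4)·I) = 2, so dim ker(A − (-4)·I) = n − 2 = 2

Summary:
  λ = -4: algebraic multiplicity = 4, geometric multiplicity = 2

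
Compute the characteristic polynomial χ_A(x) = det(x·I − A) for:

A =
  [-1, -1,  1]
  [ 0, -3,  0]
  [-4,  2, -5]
x^3 + 9*x^2 + 27*x + 27

Expanding det(x·I − A) (e.g. by cofactor expansion or by noting that A is similar to its Jordan form J, which has the same characteristic polynomial as A) gives
  χ_A(x) = x^3 + 9*x^2 + 27*x + 27
which factors as (x + 3)^3. The eigenvalues (with algebraic multiplicities) are λ = -3 with multiplicity 3.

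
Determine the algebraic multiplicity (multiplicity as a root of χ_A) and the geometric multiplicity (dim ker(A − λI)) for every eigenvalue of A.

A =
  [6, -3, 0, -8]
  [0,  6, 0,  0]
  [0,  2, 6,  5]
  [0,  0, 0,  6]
λ = 6: alg = 4, geom = 2

Step 1 — factor the characteristic polynomial to read off the algebraic multiplicities:
  χ_A(x) = (x - 6)^4

Step 2 — compute geometric multiplicities via the rank-nullity identity g(λ) = n − rank(A − λI):
  rank(A − (6)·I) = 2, so dim ker(A − (6)·I) = n − 2 = 2

Summary:
  λ = 6: algebraic multiplicity = 4, geometric multiplicity = 2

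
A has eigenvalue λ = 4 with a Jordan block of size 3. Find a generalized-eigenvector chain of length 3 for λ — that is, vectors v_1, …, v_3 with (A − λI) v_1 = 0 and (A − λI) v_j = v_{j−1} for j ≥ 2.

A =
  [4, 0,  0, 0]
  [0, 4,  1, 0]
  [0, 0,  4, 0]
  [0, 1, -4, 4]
A Jordan chain for λ = 4 of length 3:
v_1 = (0, 0, 0, 1)ᵀ
v_2 = (0, 1, 0, -4)ᵀ
v_3 = (0, 0, 1, 0)ᵀ

Let N = A − (4)·I. We want v_3 with N^3 v_3 = 0 but N^2 v_3 ≠ 0; then v_{j-1} := N · v_j for j = 3, …, 2.

Pick v_3 = (0, 0, 1, 0)ᵀ.
Then v_2 = N · v_3 = (0, 1, 0, -4)ᵀ.
Then v_1 = N · v_2 = (0, 0, 0, 1)ᵀ.

Sanity check: (A − (4)·I) v_1 = (0, 0, 0, 0)ᵀ = 0. ✓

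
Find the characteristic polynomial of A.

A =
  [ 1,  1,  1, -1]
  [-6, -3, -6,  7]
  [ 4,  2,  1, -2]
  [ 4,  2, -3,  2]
x^4 - x^3 - 9*x^2 - 11*x - 4

Expanding det(x·I − A) (e.g. by cofactor expansion or by noting that A is similar to its Jordan form J, which has the same characteristic polynomial as A) gives
  χ_A(x) = x^4 - x^3 - 9*x^2 - 11*x - 4
which factors as (x - 4)*(x + 1)^3. The eigenvalues (with algebraic multiplicities) are λ = -1 with multiplicity 3, λ = 4 with multiplicity 1.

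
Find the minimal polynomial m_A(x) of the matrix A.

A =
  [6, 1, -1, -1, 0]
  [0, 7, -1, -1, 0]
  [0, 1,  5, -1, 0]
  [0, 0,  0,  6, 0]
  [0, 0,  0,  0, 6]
x^2 - 12*x + 36

The characteristic polynomial is χ_A(x) = (x - 6)^5, so the eigenvalues are known. The minimal polynomial is
  m_A(x) = Π_λ (x − λ)^{k_λ}
where k_λ is the size of the *largest* Jordan block for λ (equivalently, the smallest k with (A − λI)^k v = 0 for every generalised eigenvector v of λ).

  λ = 6: largest Jordan block has size 2, contributing (x − 6)^2

So m_A(x) = (x - 6)^2 = x^2 - 12*x + 36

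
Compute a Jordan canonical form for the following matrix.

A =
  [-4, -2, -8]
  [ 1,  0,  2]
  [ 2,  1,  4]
J_3(0)

The characteristic polynomial is
  det(x·I − A) = x^3

Eigenvalues and multiplicities (the geometric multiplicity of λ is n − rank(A − λI), which equals the number of Jordan blocks for λ):
  λ = 0: algebraic multiplicity = 3, geometric multiplicity = 1

Determining the block sizes for each eigenvalue:
  λ = 0: one block (gm = 1), so the single block has size am = 3 → block sizes [3]

Assembling the blocks gives a Jordan form
J =
  [0, 1, 0]
  [0, 0, 1]
  [0, 0, 0]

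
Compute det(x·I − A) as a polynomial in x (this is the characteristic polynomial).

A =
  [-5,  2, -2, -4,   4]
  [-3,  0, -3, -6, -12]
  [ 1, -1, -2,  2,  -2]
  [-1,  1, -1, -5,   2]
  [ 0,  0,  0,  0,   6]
x^5 + 6*x^4 - 18*x^3 - 216*x^2 - 567*x - 486

Expanding det(x·I − A) (e.g. by cofactor expansion or by noting that A is similar to its Jordan form J, which has the same characteristic polynomial as A) gives
  χ_A(x) = x^5 + 6*x^4 - 18*x^3 - 216*x^2 - 567*x - 486
which factors as (x - 6)*(x + 3)^4. The eigenvalues (with algebraic multiplicities) are λ = -3 with multiplicity 4, λ = 6 with multiplicity 1.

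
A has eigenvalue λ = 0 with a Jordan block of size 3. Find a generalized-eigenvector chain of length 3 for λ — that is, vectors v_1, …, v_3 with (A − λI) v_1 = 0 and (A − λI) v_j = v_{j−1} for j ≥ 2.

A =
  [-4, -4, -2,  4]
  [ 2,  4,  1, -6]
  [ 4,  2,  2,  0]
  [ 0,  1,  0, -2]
A Jordan chain for λ = 0 of length 3:
v_1 = (0, 4, -4, 2)ᵀ
v_2 = (-4, 2, 4, 0)ᵀ
v_3 = (1, 0, 0, 0)ᵀ

Let N = A − (0)·I. We want v_3 with N^3 v_3 = 0 but N^2 v_3 ≠ 0; then v_{j-1} := N · v_j for j = 3, …, 2.

Pick v_3 = (1, 0, 0, 0)ᵀ.
Then v_2 = N · v_3 = (-4, 2, 4, 0)ᵀ.
Then v_1 = N · v_2 = (0, 4, -4, 2)ᵀ.

Sanity check: (A − (0)·I) v_1 = (0, 0, 0, 0)ᵀ = 0. ✓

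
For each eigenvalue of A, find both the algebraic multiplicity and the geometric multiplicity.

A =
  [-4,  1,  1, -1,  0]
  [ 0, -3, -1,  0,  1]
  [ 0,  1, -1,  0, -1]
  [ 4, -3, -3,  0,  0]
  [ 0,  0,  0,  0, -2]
λ = -2: alg = 5, geom = 2

Step 1 — factor the characteristic polynomial to read off the algebraic multiplicities:
  χ_A(x) = (x + 2)^5

Step 2 — compute geometric multiplicities via the rank-nullity identity g(λ) = n − rank(A − λI):
  rank(A − (-2)·I) = 3, so dim ker(A − (-2)·I) = n − 3 = 2

Summary:
  λ = -2: algebraic multiplicity = 5, geometric multiplicity = 2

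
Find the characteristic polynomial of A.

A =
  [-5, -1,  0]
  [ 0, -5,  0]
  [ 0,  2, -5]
x^3 + 15*x^2 + 75*x + 125

Expanding det(x·I − A) (e.g. by cofactor expansion or by noting that A is similar to its Jordan form J, which has the same characteristic polynomial as A) gives
  χ_A(x) = x^3 + 15*x^2 + 75*x + 125
which factors as (x + 5)^3. The eigenvalues (with algebraic multiplicities) are λ = -5 with multiplicity 3.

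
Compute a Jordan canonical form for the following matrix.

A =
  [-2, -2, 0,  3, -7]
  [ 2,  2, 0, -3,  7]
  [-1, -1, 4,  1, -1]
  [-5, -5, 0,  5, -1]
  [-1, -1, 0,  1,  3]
J_2(0) ⊕ J_2(4) ⊕ J_1(4)

The characteristic polynomial is
  det(x·I − A) = x^5 - 12*x^4 + 48*x^3 - 64*x^2 = x^2*(x - 4)^3

Eigenvalues and multiplicities (the geometric multiplicity of λ is n − rank(A − λI), which equals the number of Jordan blocks for λ):
  λ = 0: algebraic multiplicity = 2, geometric multiplicity = 1
  λ = 4: algebraic multiplicity = 3, geometric multiplicity = 2

Determining the block sizes for each eigenvalue:
  λ = 0: one block (gm = 1), so the single block has size am = 2 → block sizes [2]
  λ = 4: 2 blocks summing to 3 forces exactly one block of size 2 and the rest size 1 → block sizes [2, 1]

Assembling the blocks gives a Jordan form
J =
  [0, 1, 0, 0, 0]
  [0, 0, 0, 0, 0]
  [0, 0, 4, 1, 0]
  [0, 0, 0, 4, 0]
  [0, 0, 0, 0, 4]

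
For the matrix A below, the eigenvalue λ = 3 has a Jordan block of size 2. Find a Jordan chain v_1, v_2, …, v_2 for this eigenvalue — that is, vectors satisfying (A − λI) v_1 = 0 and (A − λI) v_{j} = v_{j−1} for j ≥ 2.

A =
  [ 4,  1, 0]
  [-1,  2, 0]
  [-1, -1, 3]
A Jordan chain for λ = 3 of length 2:
v_1 = (1, -1, -1)ᵀ
v_2 = (1, 0, 0)ᵀ

Let N = A − (3)·I. We want v_2 with N^2 v_2 = 0 but N^1 v_2 ≠ 0; then v_{j-1} := N · v_j for j = 2, …, 2.

Pick v_2 = (1, 0, 0)ᵀ.
Then v_1 = N · v_2 = (1, -1, -1)ᵀ.

Sanity check: (A − (3)·I) v_1 = (0, 0, 0)ᵀ = 0. ✓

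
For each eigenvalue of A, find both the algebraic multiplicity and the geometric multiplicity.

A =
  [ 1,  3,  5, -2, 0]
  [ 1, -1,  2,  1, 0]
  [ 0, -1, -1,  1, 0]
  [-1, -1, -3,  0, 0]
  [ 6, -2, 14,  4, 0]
λ = -1: alg = 1, geom = 1; λ = 0: alg = 4, geom = 2

Step 1 — factor the characteristic polynomial to read off the algebraic multiplicities:
  χ_A(x) = x^4*(x + 1)

Step 2 — compute geometric multiplicities via the rank-nullity identity g(λ) = n − rank(A − λI):
  rank(A − (-1)·I) = 4, so dim ker(A − (-1)·I) = n − 4 = 1
  rank(A − (0)·I) = 3, so dim ker(A − (0)·I) = n − 3 = 2

Summary:
  λ = -1: algebraic multiplicity = 1, geometric multiplicity = 1
  λ = 0: algebraic multiplicity = 4, geometric multiplicity = 2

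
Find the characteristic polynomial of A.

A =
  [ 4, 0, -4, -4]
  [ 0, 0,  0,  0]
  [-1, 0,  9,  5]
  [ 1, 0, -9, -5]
x^4 - 8*x^3 + 16*x^2

Expanding det(x·I − A) (e.g. by cofactor expansion or by noting that A is similar to its Jordan form J, which has the same characteristic polynomial as A) gives
  χ_A(x) = x^4 - 8*x^3 + 16*x^2
which factors as x^2*(x - 4)^2. The eigenvalues (with algebraic multiplicities) are λ = 0 with multiplicity 2, λ = 4 with multiplicity 2.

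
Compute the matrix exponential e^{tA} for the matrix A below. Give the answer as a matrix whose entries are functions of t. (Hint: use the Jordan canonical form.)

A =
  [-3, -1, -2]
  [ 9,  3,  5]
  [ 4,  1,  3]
e^{tA} =
  [-t^2*exp(t)/2 - 4*t*exp(t) + exp(t), -t*exp(t), -t^2*exp(t)/2 - 2*t*exp(t)]
  [t^2*exp(t) + 9*t*exp(t), 2*t*exp(t) + exp(t), t^2*exp(t) + 5*t*exp(t)]
  [t^2*exp(t)/2 + 4*t*exp(t), t*exp(t), t^2*exp(t)/2 + 2*t*exp(t) + exp(t)]

Strategy: write A = P · J · P⁻¹ where J is a Jordan canonical form, so e^{tA} = P · e^{tJ} · P⁻¹, and e^{tJ} can be computed block-by-block.

A has Jordan form
J =
  [1, 1, 0]
  [0, 1, 1]
  [0, 0, 1]
(up to reordering of blocks).

Per-block formulas:
  For a 3×3 Jordan block J_3(1): exp(t · J_3(1)) = e^(1t)·(I + t·N + (t^2/2)·N^2), where N is the 3×3 nilpotent shift.

After assembling e^{tJ} and conjugating by P, we get:

e^{tA} =
  [-t^2*exp(t)/2 - 4*t*exp(t) + exp(t), -t*exp(t), -t^2*exp(t)/2 - 2*t*exp(t)]
  [t^2*exp(t) + 9*t*exp(t), 2*t*exp(t) + exp(t), t^2*exp(t) + 5*t*exp(t)]
  [t^2*exp(t)/2 + 4*t*exp(t), t*exp(t), t^2*exp(t)/2 + 2*t*exp(t) + exp(t)]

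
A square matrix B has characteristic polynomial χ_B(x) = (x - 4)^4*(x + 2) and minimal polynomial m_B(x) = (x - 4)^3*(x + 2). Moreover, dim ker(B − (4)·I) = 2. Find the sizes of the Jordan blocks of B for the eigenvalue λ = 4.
Block sizes for λ = 4: [3, 1]

Step 1 — from the characteristic polynomial, algebraic multiplicity of λ = 4 is 4. From dim ker(B − (4)·I) = 2, there are exactly 2 Jordan blocks for λ = 4.
Step 2 — from the minimal polynomial, the factor (x − 4)^3 tells us the largest block for λ = 4 has size 3.
Step 3 — with total size 4, 2 blocks, and largest block 3, the block sizes (in nonincreasing order) are [3, 1].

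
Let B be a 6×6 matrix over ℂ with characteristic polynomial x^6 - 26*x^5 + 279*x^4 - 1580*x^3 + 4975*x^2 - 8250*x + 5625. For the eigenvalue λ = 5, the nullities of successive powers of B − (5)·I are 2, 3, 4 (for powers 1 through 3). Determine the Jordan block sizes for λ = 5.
Block sizes for λ = 5: [3, 1]

From the dimensions of kernels of powers, the number of Jordan blocks of size at least j is d_j − d_{j−1} where d_j = dim ker(N^j) (with d_0 = 0). Computing the differences gives [2, 1, 1].
The number of blocks of size exactly k is (#blocks of size ≥ k) − (#blocks of size ≥ k + 1), so the partition is: 1 block(s) of size 1, 1 block(s) of size 3.
In nonincreasing order the block sizes are [3, 1].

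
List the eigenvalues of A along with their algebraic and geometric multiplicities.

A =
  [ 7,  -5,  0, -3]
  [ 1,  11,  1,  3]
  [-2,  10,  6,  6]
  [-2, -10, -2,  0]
λ = 6: alg = 4, geom = 2

Step 1 — factor the characteristic polynomial to read off the algebraic multiplicities:
  χ_A(x) = (x - 6)^4

Step 2 — compute geometric multiplicities via the rank-nullity identity g(λ) = n − rank(A − λI):
  rank(A − (6)·I) = 2, so dim ker(A − (6)·I) = n − 2 = 2

Summary:
  λ = 6: algebraic multiplicity = 4, geometric multiplicity = 2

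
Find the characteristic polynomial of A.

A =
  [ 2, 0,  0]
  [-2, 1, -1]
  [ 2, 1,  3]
x^3 - 6*x^2 + 12*x - 8

Expanding det(x·I − A) (e.g. by cofactor expansion or by noting that A is similar to its Jordan form J, which has the same characteristic polynomial as A) gives
  χ_A(x) = x^3 - 6*x^2 + 12*x - 8
which factors as (x - 2)^3. The eigenvalues (with algebraic multiplicities) are λ = 2 with multiplicity 3.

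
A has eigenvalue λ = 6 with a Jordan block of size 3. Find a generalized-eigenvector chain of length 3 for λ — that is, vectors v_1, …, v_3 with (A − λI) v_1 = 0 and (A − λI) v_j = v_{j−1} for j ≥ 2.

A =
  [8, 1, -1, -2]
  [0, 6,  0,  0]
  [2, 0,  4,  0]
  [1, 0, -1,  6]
A Jordan chain for λ = 6 of length 3:
v_1 = (2, 0, 2, 1)ᵀ
v_2 = (1, 0, 0, 0)ᵀ
v_3 = (0, 1, 0, 0)ᵀ

Let N = A − (6)·I. We want v_3 with N^3 v_3 = 0 but N^2 v_3 ≠ 0; then v_{j-1} := N · v_j for j = 3, …, 2.

Pick v_3 = (0, 1, 0, 0)ᵀ.
Then v_2 = N · v_3 = (1, 0, 0, 0)ᵀ.
Then v_1 = N · v_2 = (2, 0, 2, 1)ᵀ.

Sanity check: (A − (6)·I) v_1 = (0, 0, 0, 0)ᵀ = 0. ✓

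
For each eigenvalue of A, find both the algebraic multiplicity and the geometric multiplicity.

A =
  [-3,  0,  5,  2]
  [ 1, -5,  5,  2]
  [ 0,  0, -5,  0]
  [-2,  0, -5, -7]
λ = -5: alg = 4, geom = 2

Step 1 — factor the characteristic polynomial to read off the algebraic multiplicities:
  χ_A(x) = (x + 5)^4

Step 2 — compute geometric multiplicities via the rank-nullity identity g(λ) = n − rank(A − λI):
  rank(A − (-5)·I) = 2, so dim ker(A − (-5)·I) = n − 2 = 2

Summary:
  λ = -5: algebraic multiplicity = 4, geometric multiplicity = 2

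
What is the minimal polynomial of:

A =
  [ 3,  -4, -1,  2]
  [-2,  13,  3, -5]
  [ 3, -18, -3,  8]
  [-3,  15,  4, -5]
x^2 - 4*x + 4

The characteristic polynomial is χ_A(x) = (x - 2)^4, so the eigenvalues are known. The minimal polynomial is
  m_A(x) = Π_λ (x − λ)^{k_λ}
where k_λ is the size of the *largest* Jordan block for λ (equivalently, the smallest k with (A − λI)^k v = 0 for every generalised eigenvector v of λ).

  λ = 2: largest Jordan block has size 2, contributing (x − 2)^2

So m_A(x) = (x - 2)^2 = x^2 - 4*x + 4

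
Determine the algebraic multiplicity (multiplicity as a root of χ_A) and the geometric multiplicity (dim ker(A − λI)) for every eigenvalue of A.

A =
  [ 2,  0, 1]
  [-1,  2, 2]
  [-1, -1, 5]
λ = 3: alg = 3, geom = 1

Step 1 — factor the characteristic polynomial to read off the algebraic multiplicities:
  χ_A(x) = (x - 3)^3

Step 2 — compute geometric multiplicities via the rank-nullity identity g(λ) = n − rank(A − λI):
  rank(A − (3)·I) = 2, so dim ker(A − (3)·I) = n − 2 = 1

Summary:
  λ = 3: algebraic multiplicity = 3, geometric multiplicity = 1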